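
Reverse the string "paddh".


Input: paddh
Reading characters right to left:
  Position 4: 'h'
  Position 3: 'd'
  Position 2: 'd'
  Position 1: 'a'
  Position 0: 'p'
Reversed: hddap

hddap


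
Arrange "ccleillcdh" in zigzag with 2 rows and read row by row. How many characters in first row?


Zigzag "ccleillcdh" into 2 rows:
Placing characters:
  'c' => row 0
  'c' => row 1
  'l' => row 0
  'e' => row 1
  'i' => row 0
  'l' => row 1
  'l' => row 0
  'c' => row 1
  'd' => row 0
  'h' => row 1
Rows:
  Row 0: "clild"
  Row 1: "celch"
First row length: 5

5


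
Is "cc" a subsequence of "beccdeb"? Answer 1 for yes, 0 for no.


Check if "cc" is a subsequence of "beccdeb"
Greedy scan:
  Position 0 ('b'): no match needed
  Position 1 ('e'): no match needed
  Position 2 ('c'): matches sub[0] = 'c'
  Position 3 ('c'): matches sub[1] = 'c'
  Position 4 ('d'): no match needed
  Position 5 ('e'): no match needed
  Position 6 ('b'): no match needed
All 2 characters matched => is a subsequence

1


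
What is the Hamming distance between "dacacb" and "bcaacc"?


Comparing "dacacb" and "bcaacc" position by position:
  Position 0: 'd' vs 'b' => differ
  Position 1: 'a' vs 'c' => differ
  Position 2: 'c' vs 'a' => differ
  Position 3: 'a' vs 'a' => same
  Position 4: 'c' vs 'c' => same
  Position 5: 'b' vs 'c' => differ
Total differences (Hamming distance): 4

4


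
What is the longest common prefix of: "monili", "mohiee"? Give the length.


Words: monili, mohiee
  Position 0: all 'm' => match
  Position 1: all 'o' => match
  Position 2: ('n', 'h') => mismatch, stop
LCP = "mo" (length 2)

2


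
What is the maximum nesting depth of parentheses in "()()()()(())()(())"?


Input: "()()()()(())()(())"
Tracking depth:
  Position 0 '(': depth becomes 1
  Position 1 ')': depth becomes 0
  Position 2 '(': depth becomes 1
  Position 3 ')': depth becomes 0
  Position 4 '(': depth becomes 1
  Position 5 ')': depth becomes 0
  Position 6 '(': depth becomes 1
  Position 7 ')': depth becomes 0
  Position 8 '(': depth becomes 1
  Position 9 '(': depth becomes 2
  Position 10 ')': depth becomes 1
  Position 11 ')': depth becomes 0
  Position 12 '(': depth becomes 1
  Position 13 ')': depth becomes 0
  Position 14 '(': depth becomes 1
  Position 15 '(': depth becomes 2
  Position 16 ')': depth becomes 1
  Position 17 ')': depth becomes 0
Maximum depth reached: 2

2


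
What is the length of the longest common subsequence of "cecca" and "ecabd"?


LCS of "cecca" and "ecabd"
DP table:
           e    c    a    b    d
      0    0    0    0    0    0
  c   0    0    1    1    1    1
  e   0    1    1    1    1    1
  c   0    1    2    2    2    2
  c   0    1    2    2    2    2
  a   0    1    2    3    3    3
LCS length = dp[5][5] = 3

3


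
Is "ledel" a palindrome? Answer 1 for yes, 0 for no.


Input: ledel
Reversed: ledel
  Compare pos 0 ('l') with pos 4 ('l'): match
  Compare pos 1 ('e') with pos 3 ('e'): match
Result: palindrome

1


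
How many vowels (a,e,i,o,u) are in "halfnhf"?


Input: halfnhf
Checking each character:
  'h' at position 0: consonant
  'a' at position 1: vowel (running total: 1)
  'l' at position 2: consonant
  'f' at position 3: consonant
  'n' at position 4: consonant
  'h' at position 5: consonant
  'f' at position 6: consonant
Total vowels: 1

1


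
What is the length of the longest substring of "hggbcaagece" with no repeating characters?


Input: "hggbcaagece"
Sliding window (track last position of each char):
  Position 0 ('h'): window [0,0] length 1 -- new best
  Position 1 ('g'): window [0,1] length 2 -- new best
  Position 2 ('g'): repeat (last at 1), move window start to 2
  Position 2 ('g'): window [2,2] length 1
  Position 3 ('b'): window [2,3] length 2
  Position 4 ('c'): window [2,4] length 3 -- new best
  Position 5 ('a'): window [2,5] length 4 -- new best
  Position 6 ('a'): repeat (last at 5), move window start to 6
  Position 6 ('a'): window [6,6] length 1
  Position 7 ('g'): window [6,7] length 2
  Position 8 ('e'): window [6,8] length 3
  Position 9 ('c'): window [6,9] length 4
  Position 10 ('e'): repeat (last at 8), move window start to 9
  Position 10 ('e'): window [9,10] length 2
Longest substring with no repeats: "gbca" with length 4

4


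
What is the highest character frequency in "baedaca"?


Input: baedaca
Character counts:
  'a': 3
  'b': 1
  'c': 1
  'd': 1
  'e': 1
Maximum frequency: 3

3


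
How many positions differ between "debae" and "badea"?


Comparing "debae" and "badea" position by position:
  Position 0: 'd' vs 'b' => DIFFER
  Position 1: 'e' vs 'a' => DIFFER
  Position 2: 'b' vs 'd' => DIFFER
  Position 3: 'a' vs 'e' => DIFFER
  Position 4: 'e' vs 'a' => DIFFER
Positions that differ: 5

5


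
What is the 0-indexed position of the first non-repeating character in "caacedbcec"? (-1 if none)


Input: caacedbcec
Character frequencies:
  'a': 2
  'b': 1
  'c': 4
  'd': 1
  'e': 2
Scanning left to right for freq == 1:
  Position 0 ('c'): freq=4, skip
  Position 1 ('a'): freq=2, skip
  Position 2 ('a'): freq=2, skip
  Position 3 ('c'): freq=4, skip
  Position 4 ('e'): freq=2, skip
  Position 5 ('d'): unique! => answer = 5

5


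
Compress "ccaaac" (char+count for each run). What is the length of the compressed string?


Input: ccaaac
Runs:
  'c' x 2 => "c2"
  'a' x 3 => "a3"
  'c' x 1 => "c1"
Compressed: "c2a3c1"
Compressed length: 6

6


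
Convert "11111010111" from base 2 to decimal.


Input: "11111010111" in base 2
Positional expansion:
  Digit '1' (value 1) x 2^10 = 1024
  Digit '1' (value 1) x 2^9 = 512
  Digit '1' (value 1) x 2^8 = 256
  Digit '1' (value 1) x 2^7 = 128
  Digit '1' (value 1) x 2^6 = 64
  Digit '0' (value 0) x 2^5 = 0
  Digit '1' (value 1) x 2^4 = 16
  Digit '0' (value 0) x 2^3 = 0
  Digit '1' (value 1) x 2^2 = 4
  Digit '1' (value 1) x 2^1 = 2
  Digit '1' (value 1) x 2^0 = 1
Sum = 2007

2007


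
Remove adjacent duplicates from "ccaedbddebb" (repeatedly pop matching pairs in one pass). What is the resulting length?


Input: ccaedbddebb
Stack-based adjacent duplicate removal:
  Read 'c': push. Stack: c
  Read 'c': matches stack top 'c' => pop. Stack: (empty)
  Read 'a': push. Stack: a
  Read 'e': push. Stack: ae
  Read 'd': push. Stack: aed
  Read 'b': push. Stack: aedb
  Read 'd': push. Stack: aedbd
  Read 'd': matches stack top 'd' => pop. Stack: aedb
  Read 'e': push. Stack: aedbe
  Read 'b': push. Stack: aedbeb
  Read 'b': matches stack top 'b' => pop. Stack: aedbe
Final stack: "aedbe" (length 5)

5


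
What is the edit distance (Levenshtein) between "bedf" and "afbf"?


Computing edit distance: "bedf" -> "afbf"
DP table:
           a    f    b    f
      0    1    2    3    4
  b   1    1    2    2    3
  e   2    2    2    3    3
  d   3    3    3    3    4
  f   4    4    3    4    3
Edit distance = dp[4][4] = 3

3


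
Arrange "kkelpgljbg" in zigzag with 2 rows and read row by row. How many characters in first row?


Zigzag "kkelpgljbg" into 2 rows:
Placing characters:
  'k' => row 0
  'k' => row 1
  'e' => row 0
  'l' => row 1
  'p' => row 0
  'g' => row 1
  'l' => row 0
  'j' => row 1
  'b' => row 0
  'g' => row 1
Rows:
  Row 0: "keplb"
  Row 1: "klgjg"
First row length: 5

5


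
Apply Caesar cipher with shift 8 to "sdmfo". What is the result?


Caesar cipher: shift "sdmfo" by 8
  's' (pos 18) + 8 = pos 0 = 'a'
  'd' (pos 3) + 8 = pos 11 = 'l'
  'm' (pos 12) + 8 = pos 20 = 'u'
  'f' (pos 5) + 8 = pos 13 = 'n'
  'o' (pos 14) + 8 = pos 22 = 'w'
Result: alunw

alunw


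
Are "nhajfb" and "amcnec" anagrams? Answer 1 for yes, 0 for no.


Strings: "nhajfb", "amcnec"
Sorted first:  abfhjn
Sorted second: accemn
Differ at position 1: 'b' vs 'c' => not anagrams

0


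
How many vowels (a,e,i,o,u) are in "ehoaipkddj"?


Input: ehoaipkddj
Checking each character:
  'e' at position 0: vowel (running total: 1)
  'h' at position 1: consonant
  'o' at position 2: vowel (running total: 2)
  'a' at position 3: vowel (running total: 3)
  'i' at position 4: vowel (running total: 4)
  'p' at position 5: consonant
  'k' at position 6: consonant
  'd' at position 7: consonant
  'd' at position 8: consonant
  'j' at position 9: consonant
Total vowels: 4

4


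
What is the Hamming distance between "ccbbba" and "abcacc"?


Comparing "ccbbba" and "abcacc" position by position:
  Position 0: 'c' vs 'a' => differ
  Position 1: 'c' vs 'b' => differ
  Position 2: 'b' vs 'c' => differ
  Position 3: 'b' vs 'a' => differ
  Position 4: 'b' vs 'c' => differ
  Position 5: 'a' vs 'c' => differ
Total differences (Hamming distance): 6

6


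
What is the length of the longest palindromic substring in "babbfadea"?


Input: "babbfadea"
Checking substrings for palindromes:
  [0:3] "bab" (len 3) => palindrome
  [2:4] "bb" (len 2) => palindrome
Longest palindromic substring: "bab" with length 3

3


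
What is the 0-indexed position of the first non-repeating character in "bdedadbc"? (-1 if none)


Input: bdedadbc
Character frequencies:
  'a': 1
  'b': 2
  'c': 1
  'd': 3
  'e': 1
Scanning left to right for freq == 1:
  Position 0 ('b'): freq=2, skip
  Position 1 ('d'): freq=3, skip
  Position 2 ('e'): unique! => answer = 2

2


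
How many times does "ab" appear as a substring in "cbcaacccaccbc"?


Searching for "ab" in "cbcaacccaccbc"
Scanning each position:
  Position 0: "cb" => no
  Position 1: "bc" => no
  Position 2: "ca" => no
  Position 3: "aa" => no
  Position 4: "ac" => no
  Position 5: "cc" => no
  Position 6: "cc" => no
  Position 7: "ca" => no
  Position 8: "ac" => no
  Position 9: "cc" => no
  Position 10: "cb" => no
  Position 11: "bc" => no
Total occurrences: 0

0


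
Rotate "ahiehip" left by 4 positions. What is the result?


Input: "ahiehip", rotate left by 4
First 4 characters: "ahie"
Remaining characters: "hip"
Concatenate remaining + first: "hip" + "ahie" = "hipahie"

hipahie


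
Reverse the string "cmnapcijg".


Input: cmnapcijg
Reading characters right to left:
  Position 8: 'g'
  Position 7: 'j'
  Position 6: 'i'
  Position 5: 'c'
  Position 4: 'p'
  Position 3: 'a'
  Position 2: 'n'
  Position 1: 'm'
  Position 0: 'c'
Reversed: gjicpanmc

gjicpanmc


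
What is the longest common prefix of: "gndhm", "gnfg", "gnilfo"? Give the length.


Words: gndhm, gnfg, gnilfo
  Position 0: all 'g' => match
  Position 1: all 'n' => match
  Position 2: ('d', 'f', 'i') => mismatch, stop
LCP = "gn" (length 2)

2


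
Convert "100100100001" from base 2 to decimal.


Input: "100100100001" in base 2
Positional expansion:
  Digit '1' (value 1) x 2^11 = 2048
  Digit '0' (value 0) x 2^10 = 0
  Digit '0' (value 0) x 2^9 = 0
  Digit '1' (value 1) x 2^8 = 256
  Digit '0' (value 0) x 2^7 = 0
  Digit '0' (value 0) x 2^6 = 0
  Digit '1' (value 1) x 2^5 = 32
  Digit '0' (value 0) x 2^4 = 0
  Digit '0' (value 0) x 2^3 = 0
  Digit '0' (value 0) x 2^2 = 0
  Digit '0' (value 0) x 2^1 = 0
  Digit '1' (value 1) x 2^0 = 1
Sum = 2337

2337


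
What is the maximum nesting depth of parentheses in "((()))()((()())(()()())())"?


Input: "((()))()((()())(()()())())"
Tracking depth:
  Position 0 '(': depth becomes 1
  Position 1 '(': depth becomes 2
  Position 2 '(': depth becomes 3
  Position 3 ')': depth becomes 2
  Position 4 ')': depth becomes 1
  Position 5 ')': depth becomes 0
  Position 6 '(': depth becomes 1
  Position 7 ')': depth becomes 0
  Position 8 '(': depth becomes 1
  Position 9 '(': depth becomes 2
  Position 10 '(': depth becomes 3
  Position 11 ')': depth becomes 2
  Position 12 '(': depth becomes 3
  Position 13 ')': depth becomes 2
  Position 14 ')': depth becomes 1
  Position 15 '(': depth becomes 2
  Position 16 '(': depth becomes 3
  Position 17 ')': depth becomes 2
  Position 18 '(': depth becomes 3
  Position 19 ')': depth becomes 2
  Position 20 '(': depth becomes 3
  Position 21 ')': depth becomes 2
  Position 22 ')': depth becomes 1
  Position 23 '(': depth becomes 2
  Position 24 ')': depth becomes 1
  Position 25 ')': depth becomes 0
Maximum depth reached: 3

3


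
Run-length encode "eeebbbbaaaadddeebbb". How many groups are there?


Input: eeebbbbaaaadddeebbb
Scanning for consecutive runs:
  Group 1: 'e' x 3 (positions 0-2)
  Group 2: 'b' x 4 (positions 3-6)
  Group 3: 'a' x 4 (positions 7-10)
  Group 4: 'd' x 3 (positions 11-13)
  Group 5: 'e' x 2 (positions 14-15)
  Group 6: 'b' x 3 (positions 16-18)
Total groups: 6

6


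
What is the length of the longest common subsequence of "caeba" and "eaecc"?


LCS of "caeba" and "eaecc"
DP table:
           e    a    e    c    c
      0    0    0    0    0    0
  c   0    0    0    0    1    1
  a   0    0    1    1    1    1
  e   0    1    1    2    2    2
  b   0    1    1    2    2    2
  a   0    1    2    2    2    2
LCS length = dp[5][5] = 2

2


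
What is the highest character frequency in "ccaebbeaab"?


Input: ccaebbeaab
Character counts:
  'a': 3
  'b': 3
  'c': 2
  'e': 2
Maximum frequency: 3

3


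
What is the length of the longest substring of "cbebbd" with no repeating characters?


Input: "cbebbd"
Sliding window (track last position of each char):
  Position 0 ('c'): window [0,0] length 1 -- new best
  Position 1 ('b'): window [0,1] length 2 -- new best
  Position 2 ('e'): window [0,2] length 3 -- new best
  Position 3 ('b'): repeat (last at 1), move window start to 2
  Position 3 ('b'): window [2,3] length 2
  Position 4 ('b'): repeat (last at 3), move window start to 4
  Position 4 ('b'): window [4,4] length 1
  Position 5 ('d'): window [4,5] length 2
Longest substring with no repeats: "cbe" with length 3

3


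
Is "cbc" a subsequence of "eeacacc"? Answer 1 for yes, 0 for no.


Check if "cbc" is a subsequence of "eeacacc"
Greedy scan:
  Position 0 ('e'): no match needed
  Position 1 ('e'): no match needed
  Position 2 ('a'): no match needed
  Position 3 ('c'): matches sub[0] = 'c'
  Position 4 ('a'): no match needed
  Position 5 ('c'): no match needed
  Position 6 ('c'): no match needed
Only matched 1/3 characters => not a subsequence

0


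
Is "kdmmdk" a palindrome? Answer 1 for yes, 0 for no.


Input: kdmmdk
Reversed: kdmmdk
  Compare pos 0 ('k') with pos 5 ('k'): match
  Compare pos 1 ('d') with pos 4 ('d'): match
  Compare pos 2 ('m') with pos 3 ('m'): match
Result: palindrome

1


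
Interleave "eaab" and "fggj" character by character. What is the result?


Interleaving "eaab" and "fggj":
  Position 0: 'e' from first, 'f' from second => "ef"
  Position 1: 'a' from first, 'g' from second => "ag"
  Position 2: 'a' from first, 'g' from second => "ag"
  Position 3: 'b' from first, 'j' from second => "bj"
Result: efagagbj

efagagbj


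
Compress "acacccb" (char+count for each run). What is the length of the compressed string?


Input: acacccb
Runs:
  'a' x 1 => "a1"
  'c' x 1 => "c1"
  'a' x 1 => "a1"
  'c' x 3 => "c3"
  'b' x 1 => "b1"
Compressed: "a1c1a1c3b1"
Compressed length: 10

10


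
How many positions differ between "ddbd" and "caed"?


Comparing "ddbd" and "caed" position by position:
  Position 0: 'd' vs 'c' => DIFFER
  Position 1: 'd' vs 'a' => DIFFER
  Position 2: 'b' vs 'e' => DIFFER
  Position 3: 'd' vs 'd' => same
Positions that differ: 3

3


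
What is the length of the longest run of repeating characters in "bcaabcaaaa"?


Input: "bcaabcaaaa"
Scanning for longest run:
  Position 1 ('c'): new char, reset run to 1
  Position 2 ('a'): new char, reset run to 1
  Position 3 ('a'): continues run of 'a', length=2
  Position 4 ('b'): new char, reset run to 1
  Position 5 ('c'): new char, reset run to 1
  Position 6 ('a'): new char, reset run to 1
  Position 7 ('a'): continues run of 'a', length=2
  Position 8 ('a'): continues run of 'a', length=3
  Position 9 ('a'): continues run of 'a', length=4
Longest run: 'a' with length 4

4


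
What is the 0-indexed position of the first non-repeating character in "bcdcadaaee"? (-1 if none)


Input: bcdcadaaee
Character frequencies:
  'a': 3
  'b': 1
  'c': 2
  'd': 2
  'e': 2
Scanning left to right for freq == 1:
  Position 0 ('b'): unique! => answer = 0

0


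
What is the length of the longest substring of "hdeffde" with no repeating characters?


Input: "hdeffde"
Sliding window (track last position of each char):
  Position 0 ('h'): window [0,0] length 1 -- new best
  Position 1 ('d'): window [0,1] length 2 -- new best
  Position 2 ('e'): window [0,2] length 3 -- new best
  Position 3 ('f'): window [0,3] length 4 -- new best
  Position 4 ('f'): repeat (last at 3), move window start to 4
  Position 4 ('f'): window [4,4] length 1
  Position 5 ('d'): window [4,5] length 2
  Position 6 ('e'): window [4,6] length 3
Longest substring with no repeats: "hdef" with length 4

4


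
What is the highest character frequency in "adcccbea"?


Input: adcccbea
Character counts:
  'a': 2
  'b': 1
  'c': 3
  'd': 1
  'e': 1
Maximum frequency: 3

3


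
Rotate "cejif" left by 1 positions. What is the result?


Input: "cejif", rotate left by 1
First 1 characters: "c"
Remaining characters: "ejif"
Concatenate remaining + first: "ejif" + "c" = "ejifc"

ejifc


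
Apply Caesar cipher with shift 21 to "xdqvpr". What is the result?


Caesar cipher: shift "xdqvpr" by 21
  'x' (pos 23) + 21 = pos 18 = 's'
  'd' (pos 3) + 21 = pos 24 = 'y'
  'q' (pos 16) + 21 = pos 11 = 'l'
  'v' (pos 21) + 21 = pos 16 = 'q'
  'p' (pos 15) + 21 = pos 10 = 'k'
  'r' (pos 17) + 21 = pos 12 = 'm'
Result: sylqkm

sylqkm


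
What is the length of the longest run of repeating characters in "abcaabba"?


Input: "abcaabba"
Scanning for longest run:
  Position 1 ('b'): new char, reset run to 1
  Position 2 ('c'): new char, reset run to 1
  Position 3 ('a'): new char, reset run to 1
  Position 4 ('a'): continues run of 'a', length=2
  Position 5 ('b'): new char, reset run to 1
  Position 6 ('b'): continues run of 'b', length=2
  Position 7 ('a'): new char, reset run to 1
Longest run: 'a' with length 2

2


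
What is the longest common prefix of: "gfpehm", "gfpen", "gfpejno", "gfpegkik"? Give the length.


Words: gfpehm, gfpen, gfpejno, gfpegkik
  Position 0: all 'g' => match
  Position 1: all 'f' => match
  Position 2: all 'p' => match
  Position 3: all 'e' => match
  Position 4: ('h', 'n', 'j', 'g') => mismatch, stop
LCP = "gfpe" (length 4)

4


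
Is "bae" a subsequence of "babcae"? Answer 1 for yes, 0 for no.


Check if "bae" is a subsequence of "babcae"
Greedy scan:
  Position 0 ('b'): matches sub[0] = 'b'
  Position 1 ('a'): matches sub[1] = 'a'
  Position 2 ('b'): no match needed
  Position 3 ('c'): no match needed
  Position 4 ('a'): no match needed
  Position 5 ('e'): matches sub[2] = 'e'
All 3 characters matched => is a subsequence

1


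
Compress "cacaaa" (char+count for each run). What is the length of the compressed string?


Input: cacaaa
Runs:
  'c' x 1 => "c1"
  'a' x 1 => "a1"
  'c' x 1 => "c1"
  'a' x 3 => "a3"
Compressed: "c1a1c1a3"
Compressed length: 8

8


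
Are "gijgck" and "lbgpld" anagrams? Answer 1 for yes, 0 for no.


Strings: "gijgck", "lbgpld"
Sorted first:  cggijk
Sorted second: bdgllp
Differ at position 0: 'c' vs 'b' => not anagrams

0


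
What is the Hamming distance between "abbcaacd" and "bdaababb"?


Comparing "abbcaacd" and "bdaababb" position by position:
  Position 0: 'a' vs 'b' => differ
  Position 1: 'b' vs 'd' => differ
  Position 2: 'b' vs 'a' => differ
  Position 3: 'c' vs 'a' => differ
  Position 4: 'a' vs 'b' => differ
  Position 5: 'a' vs 'a' => same
  Position 6: 'c' vs 'b' => differ
  Position 7: 'd' vs 'b' => differ
Total differences (Hamming distance): 7

7


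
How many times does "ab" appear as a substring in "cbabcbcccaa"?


Searching for "ab" in "cbabcbcccaa"
Scanning each position:
  Position 0: "cb" => no
  Position 1: "ba" => no
  Position 2: "ab" => MATCH
  Position 3: "bc" => no
  Position 4: "cb" => no
  Position 5: "bc" => no
  Position 6: "cc" => no
  Position 7: "cc" => no
  Position 8: "ca" => no
  Position 9: "aa" => no
Total occurrences: 1

1


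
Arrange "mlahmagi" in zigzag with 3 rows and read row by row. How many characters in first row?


Zigzag "mlahmagi" into 3 rows:
Placing characters:
  'm' => row 0
  'l' => row 1
  'a' => row 2
  'h' => row 1
  'm' => row 0
  'a' => row 1
  'g' => row 2
  'i' => row 1
Rows:
  Row 0: "mm"
  Row 1: "lhai"
  Row 2: "ag"
First row length: 2

2


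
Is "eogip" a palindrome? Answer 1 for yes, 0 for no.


Input: eogip
Reversed: pigoe
  Compare pos 0 ('e') with pos 4 ('p'): MISMATCH
  Compare pos 1 ('o') with pos 3 ('i'): MISMATCH
Result: not a palindrome

0


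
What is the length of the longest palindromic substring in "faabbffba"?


Input: "faabbffba"
Checking substrings for palindromes:
  [4:8] "bffb" (len 4) => palindrome
  [1:3] "aa" (len 2) => palindrome
  [3:5] "bb" (len 2) => palindrome
  [5:7] "ff" (len 2) => palindrome
Longest palindromic substring: "bffb" with length 4

4


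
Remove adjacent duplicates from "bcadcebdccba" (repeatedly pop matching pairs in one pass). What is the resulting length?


Input: bcadcebdccba
Stack-based adjacent duplicate removal:
  Read 'b': push. Stack: b
  Read 'c': push. Stack: bc
  Read 'a': push. Stack: bca
  Read 'd': push. Stack: bcad
  Read 'c': push. Stack: bcadc
  Read 'e': push. Stack: bcadce
  Read 'b': push. Stack: bcadceb
  Read 'd': push. Stack: bcadcebd
  Read 'c': push. Stack: bcadcebdc
  Read 'c': matches stack top 'c' => pop. Stack: bcadcebd
  Read 'b': push. Stack: bcadcebdb
  Read 'a': push. Stack: bcadcebdba
Final stack: "bcadcebdba" (length 10)

10


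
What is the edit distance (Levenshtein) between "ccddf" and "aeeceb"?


Computing edit distance: "ccddf" -> "aeeceb"
DP table:
           a    e    e    c    e    b
      0    1    2    3    4    5    6
  c   1    1    2    3    3    4    5
  c   2    2    2    3    3    4    5
  d   3    3    3    3    4    4    5
  d   4    4    4    4    4    5    5
  f   5    5    5    5    5    5    6
Edit distance = dp[5][6] = 6

6


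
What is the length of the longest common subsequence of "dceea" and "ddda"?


LCS of "dceea" and "ddda"
DP table:
           d    d    d    a
      0    0    0    0    0
  d   0    1    1    1    1
  c   0    1    1    1    1
  e   0    1    1    1    1
  e   0    1    1    1    1
  a   0    1    1    1    2
LCS length = dp[5][4] = 2

2


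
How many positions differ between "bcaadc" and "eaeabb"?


Comparing "bcaadc" and "eaeabb" position by position:
  Position 0: 'b' vs 'e' => DIFFER
  Position 1: 'c' vs 'a' => DIFFER
  Position 2: 'a' vs 'e' => DIFFER
  Position 3: 'a' vs 'a' => same
  Position 4: 'd' vs 'b' => DIFFER
  Position 5: 'c' vs 'b' => DIFFER
Positions that differ: 5

5


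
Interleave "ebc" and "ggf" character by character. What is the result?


Interleaving "ebc" and "ggf":
  Position 0: 'e' from first, 'g' from second => "eg"
  Position 1: 'b' from first, 'g' from second => "bg"
  Position 2: 'c' from first, 'f' from second => "cf"
Result: egbgcf

egbgcf


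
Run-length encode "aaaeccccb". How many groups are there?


Input: aaaeccccb
Scanning for consecutive runs:
  Group 1: 'a' x 3 (positions 0-2)
  Group 2: 'e' x 1 (positions 3-3)
  Group 3: 'c' x 4 (positions 4-7)
  Group 4: 'b' x 1 (positions 8-8)
Total groups: 4

4


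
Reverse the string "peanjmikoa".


Input: peanjmikoa
Reading characters right to left:
  Position 9: 'a'
  Position 8: 'o'
  Position 7: 'k'
  Position 6: 'i'
  Position 5: 'm'
  Position 4: 'j'
  Position 3: 'n'
  Position 2: 'a'
  Position 1: 'e'
  Position 0: 'p'
Reversed: aokimjnaep

aokimjnaep


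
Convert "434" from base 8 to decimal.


Input: "434" in base 8
Positional expansion:
  Digit '4' (value 4) x 8^2 = 256
  Digit '3' (value 3) x 8^1 = 24
  Digit '4' (value 4) x 8^0 = 4
Sum = 284

284


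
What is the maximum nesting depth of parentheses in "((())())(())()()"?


Input: "((())())(())()()"
Tracking depth:
  Position 0 '(': depth becomes 1
  Position 1 '(': depth becomes 2
  Position 2 '(': depth becomes 3
  Position 3 ')': depth becomes 2
  Position 4 ')': depth becomes 1
  Position 5 '(': depth becomes 2
  Position 6 ')': depth becomes 1
  Position 7 ')': depth becomes 0
  Position 8 '(': depth becomes 1
  Position 9 '(': depth becomes 2
  Position 10 ')': depth becomes 1
  Position 11 ')': depth becomes 0
  Position 12 '(': depth becomes 1
  Position 13 ')': depth becomes 0
  Position 14 '(': depth becomes 1
  Position 15 ')': depth becomes 0
Maximum depth reached: 3

3


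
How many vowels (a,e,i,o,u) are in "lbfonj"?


Input: lbfonj
Checking each character:
  'l' at position 0: consonant
  'b' at position 1: consonant
  'f' at position 2: consonant
  'o' at position 3: vowel (running total: 1)
  'n' at position 4: consonant
  'j' at position 5: consonant
Total vowels: 1

1


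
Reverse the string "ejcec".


Input: ejcec
Reading characters right to left:
  Position 4: 'c'
  Position 3: 'e'
  Position 2: 'c'
  Position 1: 'j'
  Position 0: 'e'
Reversed: cecje

cecje


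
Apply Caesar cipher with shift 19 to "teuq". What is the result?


Caesar cipher: shift "teuq" by 19
  't' (pos 19) + 19 = pos 12 = 'm'
  'e' (pos 4) + 19 = pos 23 = 'x'
  'u' (pos 20) + 19 = pos 13 = 'n'
  'q' (pos 16) + 19 = pos 9 = 'j'
Result: mxnj

mxnj


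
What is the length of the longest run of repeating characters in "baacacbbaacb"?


Input: "baacacbbaacb"
Scanning for longest run:
  Position 1 ('a'): new char, reset run to 1
  Position 2 ('a'): continues run of 'a', length=2
  Position 3 ('c'): new char, reset run to 1
  Position 4 ('a'): new char, reset run to 1
  Position 5 ('c'): new char, reset run to 1
  Position 6 ('b'): new char, reset run to 1
  Position 7 ('b'): continues run of 'b', length=2
  Position 8 ('a'): new char, reset run to 1
  Position 9 ('a'): continues run of 'a', length=2
  Position 10 ('c'): new char, reset run to 1
  Position 11 ('b'): new char, reset run to 1
Longest run: 'a' with length 2

2


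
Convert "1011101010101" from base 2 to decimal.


Input: "1011101010101" in base 2
Positional expansion:
  Digit '1' (value 1) x 2^12 = 4096
  Digit '0' (value 0) x 2^11 = 0
  Digit '1' (value 1) x 2^10 = 1024
  Digit '1' (value 1) x 2^9 = 512
  Digit '1' (value 1) x 2^8 = 256
  Digit '0' (value 0) x 2^7 = 0
  Digit '1' (value 1) x 2^6 = 64
  Digit '0' (value 0) x 2^5 = 0
  Digit '1' (value 1) x 2^4 = 16
  Digit '0' (value 0) x 2^3 = 0
  Digit '1' (value 1) x 2^2 = 4
  Digit '0' (value 0) x 2^1 = 0
  Digit '1' (value 1) x 2^0 = 1
Sum = 5973

5973


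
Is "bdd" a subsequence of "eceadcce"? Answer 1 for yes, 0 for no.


Check if "bdd" is a subsequence of "eceadcce"
Greedy scan:
  Position 0 ('e'): no match needed
  Position 1 ('c'): no match needed
  Position 2 ('e'): no match needed
  Position 3 ('a'): no match needed
  Position 4 ('d'): no match needed
  Position 5 ('c'): no match needed
  Position 6 ('c'): no match needed
  Position 7 ('e'): no match needed
Only matched 0/3 characters => not a subsequence

0


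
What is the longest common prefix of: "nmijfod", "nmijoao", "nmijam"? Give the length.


Words: nmijfod, nmijoao, nmijam
  Position 0: all 'n' => match
  Position 1: all 'm' => match
  Position 2: all 'i' => match
  Position 3: all 'j' => match
  Position 4: ('f', 'o', 'a') => mismatch, stop
LCP = "nmij" (length 4)

4


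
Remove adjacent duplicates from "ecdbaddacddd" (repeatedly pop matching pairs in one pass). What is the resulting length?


Input: ecdbaddacddd
Stack-based adjacent duplicate removal:
  Read 'e': push. Stack: e
  Read 'c': push. Stack: ec
  Read 'd': push. Stack: ecd
  Read 'b': push. Stack: ecdb
  Read 'a': push. Stack: ecdba
  Read 'd': push. Stack: ecdbad
  Read 'd': matches stack top 'd' => pop. Stack: ecdba
  Read 'a': matches stack top 'a' => pop. Stack: ecdb
  Read 'c': push. Stack: ecdbc
  Read 'd': push. Stack: ecdbcd
  Read 'd': matches stack top 'd' => pop. Stack: ecdbc
  Read 'd': push. Stack: ecdbcd
Final stack: "ecdbcd" (length 6)

6


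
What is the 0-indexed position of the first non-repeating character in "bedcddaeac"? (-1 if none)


Input: bedcddaeac
Character frequencies:
  'a': 2
  'b': 1
  'c': 2
  'd': 3
  'e': 2
Scanning left to right for freq == 1:
  Position 0 ('b'): unique! => answer = 0

0


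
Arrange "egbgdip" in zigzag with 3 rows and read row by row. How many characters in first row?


Zigzag "egbgdip" into 3 rows:
Placing characters:
  'e' => row 0
  'g' => row 1
  'b' => row 2
  'g' => row 1
  'd' => row 0
  'i' => row 1
  'p' => row 2
Rows:
  Row 0: "ed"
  Row 1: "ggi"
  Row 2: "bp"
First row length: 2

2


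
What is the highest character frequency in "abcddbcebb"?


Input: abcddbcebb
Character counts:
  'a': 1
  'b': 4
  'c': 2
  'd': 2
  'e': 1
Maximum frequency: 4

4


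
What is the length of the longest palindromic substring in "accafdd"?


Input: "accafdd"
Checking substrings for palindromes:
  [0:4] "acca" (len 4) => palindrome
  [1:3] "cc" (len 2) => palindrome
  [5:7] "dd" (len 2) => palindrome
Longest palindromic substring: "acca" with length 4

4


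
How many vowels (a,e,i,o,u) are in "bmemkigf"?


Input: bmemkigf
Checking each character:
  'b' at position 0: consonant
  'm' at position 1: consonant
  'e' at position 2: vowel (running total: 1)
  'm' at position 3: consonant
  'k' at position 4: consonant
  'i' at position 5: vowel (running total: 2)
  'g' at position 6: consonant
  'f' at position 7: consonant
Total vowels: 2

2


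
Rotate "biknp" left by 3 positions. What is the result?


Input: "biknp", rotate left by 3
First 3 characters: "bik"
Remaining characters: "np"
Concatenate remaining + first: "np" + "bik" = "npbik"

npbik


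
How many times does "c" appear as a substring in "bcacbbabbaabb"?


Searching for "c" in "bcacbbabbaabb"
Scanning each position:
  Position 0: "b" => no
  Position 1: "c" => MATCH
  Position 2: "a" => no
  Position 3: "c" => MATCH
  Position 4: "b" => no
  Position 5: "b" => no
  Position 6: "a" => no
  Position 7: "b" => no
  Position 8: "b" => no
  Position 9: "a" => no
  Position 10: "a" => no
  Position 11: "b" => no
  Position 12: "b" => no
Total occurrences: 2

2


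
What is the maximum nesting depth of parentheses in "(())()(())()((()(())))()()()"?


Input: "(())()(())()((()(())))()()()"
Tracking depth:
  Position 0 '(': depth becomes 1
  Position 1 '(': depth becomes 2
  Position 2 ')': depth becomes 1
  Position 3 ')': depth becomes 0
  Position 4 '(': depth becomes 1
  Position 5 ')': depth becomes 0
  Position 6 '(': depth becomes 1
  Position 7 '(': depth becomes 2
  Position 8 ')': depth becomes 1
  Position 9 ')': depth becomes 0
  Position 10 '(': depth becomes 1
  Position 11 ')': depth becomes 0
  Position 12 '(': depth becomes 1
  Position 13 '(': depth becomes 2
  Position 14 '(': depth becomes 3
  Position 15 ')': depth becomes 2
  Position 16 '(': depth becomes 3
  Position 17 '(': depth becomes 4
  Position 18 ')': depth becomes 3
  Position 19 ')': depth becomes 2
  Position 20 ')': depth becomes 1
  Position 21 ')': depth becomes 0
  Position 22 '(': depth becomes 1
  Position 23 ')': depth becomes 0
  Position 24 '(': depth becomes 1
  Position 25 ')': depth becomes 0
  Position 26 '(': depth becomes 1
  Position 27 ')': depth becomes 0
Maximum depth reached: 4

4


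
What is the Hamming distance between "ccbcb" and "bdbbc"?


Comparing "ccbcb" and "bdbbc" position by position:
  Position 0: 'c' vs 'b' => differ
  Position 1: 'c' vs 'd' => differ
  Position 2: 'b' vs 'b' => same
  Position 3: 'c' vs 'b' => differ
  Position 4: 'b' vs 'c' => differ
Total differences (Hamming distance): 4

4


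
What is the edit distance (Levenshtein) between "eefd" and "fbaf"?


Computing edit distance: "eefd" -> "fbaf"
DP table:
           f    b    a    f
      0    1    2    3    4
  e   1    1    2    3    4
  e   2    2    2    3    4
  f   3    2    3    3    3
  d   4    3    3    4    4
Edit distance = dp[4][4] = 4

4


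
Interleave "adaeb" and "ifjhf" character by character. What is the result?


Interleaving "adaeb" and "ifjhf":
  Position 0: 'a' from first, 'i' from second => "ai"
  Position 1: 'd' from first, 'f' from second => "df"
  Position 2: 'a' from first, 'j' from second => "aj"
  Position 3: 'e' from first, 'h' from second => "eh"
  Position 4: 'b' from first, 'f' from second => "bf"
Result: aidfajehbf

aidfajehbf


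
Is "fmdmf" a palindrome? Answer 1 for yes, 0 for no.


Input: fmdmf
Reversed: fmdmf
  Compare pos 0 ('f') with pos 4 ('f'): match
  Compare pos 1 ('m') with pos 3 ('m'): match
Result: palindrome

1


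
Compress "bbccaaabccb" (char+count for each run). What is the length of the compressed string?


Input: bbccaaabccb
Runs:
  'b' x 2 => "b2"
  'c' x 2 => "c2"
  'a' x 3 => "a3"
  'b' x 1 => "b1"
  'c' x 2 => "c2"
  'b' x 1 => "b1"
Compressed: "b2c2a3b1c2b1"
Compressed length: 12

12


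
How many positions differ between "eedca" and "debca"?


Comparing "eedca" and "debca" position by position:
  Position 0: 'e' vs 'd' => DIFFER
  Position 1: 'e' vs 'e' => same
  Position 2: 'd' vs 'b' => DIFFER
  Position 3: 'c' vs 'c' => same
  Position 4: 'a' vs 'a' => same
Positions that differ: 2

2


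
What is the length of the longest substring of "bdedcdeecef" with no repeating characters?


Input: "bdedcdeecef"
Sliding window (track last position of each char):
  Position 0 ('b'): window [0,0] length 1 -- new best
  Position 1 ('d'): window [0,1] length 2 -- new best
  Position 2 ('e'): window [0,2] length 3 -- new best
  Position 3 ('d'): repeat (last at 1), move window start to 2
  Position 3 ('d'): window [2,3] length 2
  Position 4 ('c'): window [2,4] length 3
  Position 5 ('d'): repeat (last at 3), move window start to 4
  Position 5 ('d'): window [4,5] length 2
  Position 6 ('e'): window [4,6] length 3
  Position 7 ('e'): repeat (last at 6), move window start to 7
  Position 7 ('e'): window [7,7] length 1
  Position 8 ('c'): window [7,8] length 2
  Position 9 ('e'): repeat (last at 7), move window start to 8
  Position 9 ('e'): window [8,9] length 2
  Position 10 ('f'): window [8,10] length 3
Longest substring with no repeats: "bde" with length 3

3


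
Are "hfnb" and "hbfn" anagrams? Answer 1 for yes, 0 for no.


Strings: "hfnb", "hbfn"
Sorted first:  bfhn
Sorted second: bfhn
Sorted forms match => anagrams

1


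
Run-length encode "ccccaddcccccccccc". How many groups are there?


Input: ccccaddcccccccccc
Scanning for consecutive runs:
  Group 1: 'c' x 4 (positions 0-3)
  Group 2: 'a' x 1 (positions 4-4)
  Group 3: 'd' x 2 (positions 5-6)
  Group 4: 'c' x 10 (positions 7-16)
Total groups: 4

4


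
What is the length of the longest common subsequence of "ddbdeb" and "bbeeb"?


LCS of "ddbdeb" and "bbeeb"
DP table:
           b    b    e    e    b
      0    0    0    0    0    0
  d   0    0    0    0    0    0
  d   0    0    0    0    0    0
  b   0    1    1    1    1    1
  d   0    1    1    1    1    1
  e   0    1    1    2    2    2
  b   0    1    2    2    2    3
LCS length = dp[6][5] = 3

3


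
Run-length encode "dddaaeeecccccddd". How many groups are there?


Input: dddaaeeecccccddd
Scanning for consecutive runs:
  Group 1: 'd' x 3 (positions 0-2)
  Group 2: 'a' x 2 (positions 3-4)
  Group 3: 'e' x 3 (positions 5-7)
  Group 4: 'c' x 5 (positions 8-12)
  Group 5: 'd' x 3 (positions 13-15)
Total groups: 5

5


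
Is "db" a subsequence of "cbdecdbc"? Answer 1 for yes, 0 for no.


Check if "db" is a subsequence of "cbdecdbc"
Greedy scan:
  Position 0 ('c'): no match needed
  Position 1 ('b'): no match needed
  Position 2 ('d'): matches sub[0] = 'd'
  Position 3 ('e'): no match needed
  Position 4 ('c'): no match needed
  Position 5 ('d'): no match needed
  Position 6 ('b'): matches sub[1] = 'b'
  Position 7 ('c'): no match needed
All 2 characters matched => is a subsequence

1


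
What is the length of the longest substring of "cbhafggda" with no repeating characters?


Input: "cbhafggda"
Sliding window (track last position of each char):
  Position 0 ('c'): window [0,0] length 1 -- new best
  Position 1 ('b'): window [0,1] length 2 -- new best
  Position 2 ('h'): window [0,2] length 3 -- new best
  Position 3 ('a'): window [0,3] length 4 -- new best
  Position 4 ('f'): window [0,4] length 5 -- new best
  Position 5 ('g'): window [0,5] length 6 -- new best
  Position 6 ('g'): repeat (last at 5), move window start to 6
  Position 6 ('g'): window [6,6] length 1
  Position 7 ('d'): window [6,7] length 2
  Position 8 ('a'): window [6,8] length 3
Longest substring with no repeats: "cbhafg" with length 6

6


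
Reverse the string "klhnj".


Input: klhnj
Reading characters right to left:
  Position 4: 'j'
  Position 3: 'n'
  Position 2: 'h'
  Position 1: 'l'
  Position 0: 'k'
Reversed: jnhlk

jnhlk


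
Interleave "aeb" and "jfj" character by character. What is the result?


Interleaving "aeb" and "jfj":
  Position 0: 'a' from first, 'j' from second => "aj"
  Position 1: 'e' from first, 'f' from second => "ef"
  Position 2: 'b' from first, 'j' from second => "bj"
Result: ajefbj

ajefbj


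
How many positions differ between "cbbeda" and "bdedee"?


Comparing "cbbeda" and "bdedee" position by position:
  Position 0: 'c' vs 'b' => DIFFER
  Position 1: 'b' vs 'd' => DIFFER
  Position 2: 'b' vs 'e' => DIFFER
  Position 3: 'e' vs 'd' => DIFFER
  Position 4: 'd' vs 'e' => DIFFER
  Position 5: 'a' vs 'e' => DIFFER
Positions that differ: 6

6


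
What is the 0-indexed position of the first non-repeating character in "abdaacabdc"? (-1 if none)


Input: abdaacabdc
Character frequencies:
  'a': 4
  'b': 2
  'c': 2
  'd': 2
Scanning left to right for freq == 1:
  Position 0 ('a'): freq=4, skip
  Position 1 ('b'): freq=2, skip
  Position 2 ('d'): freq=2, skip
  Position 3 ('a'): freq=4, skip
  Position 4 ('a'): freq=4, skip
  Position 5 ('c'): freq=2, skip
  Position 6 ('a'): freq=4, skip
  Position 7 ('b'): freq=2, skip
  Position 8 ('d'): freq=2, skip
  Position 9 ('c'): freq=2, skip
  No unique character found => answer = -1

-1


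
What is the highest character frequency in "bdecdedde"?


Input: bdecdedde
Character counts:
  'b': 1
  'c': 1
  'd': 4
  'e': 3
Maximum frequency: 4

4


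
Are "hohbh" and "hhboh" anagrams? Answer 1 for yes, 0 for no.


Strings: "hohbh", "hhboh"
Sorted first:  bhhho
Sorted second: bhhho
Sorted forms match => anagrams

1


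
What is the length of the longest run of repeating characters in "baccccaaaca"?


Input: "baccccaaaca"
Scanning for longest run:
  Position 1 ('a'): new char, reset run to 1
  Position 2 ('c'): new char, reset run to 1
  Position 3 ('c'): continues run of 'c', length=2
  Position 4 ('c'): continues run of 'c', length=3
  Position 5 ('c'): continues run of 'c', length=4
  Position 6 ('a'): new char, reset run to 1
  Position 7 ('a'): continues run of 'a', length=2
  Position 8 ('a'): continues run of 'a', length=3
  Position 9 ('c'): new char, reset run to 1
  Position 10 ('a'): new char, reset run to 1
Longest run: 'c' with length 4

4


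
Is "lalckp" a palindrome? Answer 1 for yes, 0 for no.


Input: lalckp
Reversed: pkclal
  Compare pos 0 ('l') with pos 5 ('p'): MISMATCH
  Compare pos 1 ('a') with pos 4 ('k'): MISMATCH
  Compare pos 2 ('l') with pos 3 ('c'): MISMATCH
Result: not a palindrome

0


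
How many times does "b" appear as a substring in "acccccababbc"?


Searching for "b" in "acccccababbc"
Scanning each position:
  Position 0: "a" => no
  Position 1: "c" => no
  Position 2: "c" => no
  Position 3: "c" => no
  Position 4: "c" => no
  Position 5: "c" => no
  Position 6: "a" => no
  Position 7: "b" => MATCH
  Position 8: "a" => no
  Position 9: "b" => MATCH
  Position 10: "b" => MATCH
  Position 11: "c" => no
Total occurrences: 3

3


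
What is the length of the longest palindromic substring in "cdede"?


Input: "cdede"
Checking substrings for palindromes:
  [1:4] "ded" (len 3) => palindrome
  [2:5] "ede" (len 3) => palindrome
Longest palindromic substring: "ded" with length 3

3
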